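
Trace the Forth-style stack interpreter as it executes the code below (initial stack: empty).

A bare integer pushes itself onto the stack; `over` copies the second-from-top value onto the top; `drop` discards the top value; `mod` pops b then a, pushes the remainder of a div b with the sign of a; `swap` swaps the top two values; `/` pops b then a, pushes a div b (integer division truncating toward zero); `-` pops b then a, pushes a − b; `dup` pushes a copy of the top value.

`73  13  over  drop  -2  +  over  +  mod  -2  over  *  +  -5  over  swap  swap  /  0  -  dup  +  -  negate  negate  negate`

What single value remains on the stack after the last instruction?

73

73     : [73]
13     : [73, 13]
over   : [73, 13, 73]
drop   : [73, 13]
-2     : [73, 13, -2]
+      : [73, 11]
over   : [73, 11, 73]
+      : [73, 84]
mod    : [73]
-2     : [73, -2]
over   : [73, -2, 73]
*      : [73, -146]
+      : [-73]
-5     : [-73, -5]
over   : [-73, -5, -73]
swap   : [-73, -73, -5]
swap   : [-73, -5, -73]
/      : [-73, 0]
0      : [-73, 0, 0]
-      : [-73, 0]
dup    : [-73, 0, 0]
+      : [-73, 0]
-      : [-73]
negate : [73]
negate : [-73]
negate : [73]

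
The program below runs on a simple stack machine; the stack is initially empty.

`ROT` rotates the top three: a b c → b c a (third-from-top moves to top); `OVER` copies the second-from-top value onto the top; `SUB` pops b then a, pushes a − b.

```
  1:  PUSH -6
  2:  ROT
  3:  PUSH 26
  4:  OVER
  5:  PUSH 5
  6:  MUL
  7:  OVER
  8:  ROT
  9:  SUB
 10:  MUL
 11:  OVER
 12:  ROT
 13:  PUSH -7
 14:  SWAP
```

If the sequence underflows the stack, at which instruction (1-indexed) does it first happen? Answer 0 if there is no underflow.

PUSH -6  [-6]
ROT  — needs 3 operands, stack has 1 → underflow

2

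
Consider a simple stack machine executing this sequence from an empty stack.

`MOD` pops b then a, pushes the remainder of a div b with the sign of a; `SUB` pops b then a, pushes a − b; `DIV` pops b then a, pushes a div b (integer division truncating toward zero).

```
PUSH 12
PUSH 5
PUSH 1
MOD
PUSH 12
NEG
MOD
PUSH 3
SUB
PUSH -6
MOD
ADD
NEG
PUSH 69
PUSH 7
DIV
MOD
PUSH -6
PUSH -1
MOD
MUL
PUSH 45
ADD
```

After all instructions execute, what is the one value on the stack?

45

PUSH 12 : 12
PUSH 5  : 12 5
PUSH 1  : 12 5 1
MOD     : 12 0
PUSH 12 : 12 0 12
NEG     : 12 0 -12
MOD     : 12 0
PUSH 3  : 12 0 3
SUB     : 12 -3
PUSH -6 : 12 -3 -6
MOD     : 12 -3
ADD     : 9
NEG     : -9
PUSH 69 : -9 69
PUSH 7  : -9 69 7
DIV     : -9 9
MOD     : 0
PUSH -6 : 0 -6
PUSH -1 : 0 -6 -1
MOD     : 0 0
MUL     : 0
PUSH 45 : 0 45
ADD     : 45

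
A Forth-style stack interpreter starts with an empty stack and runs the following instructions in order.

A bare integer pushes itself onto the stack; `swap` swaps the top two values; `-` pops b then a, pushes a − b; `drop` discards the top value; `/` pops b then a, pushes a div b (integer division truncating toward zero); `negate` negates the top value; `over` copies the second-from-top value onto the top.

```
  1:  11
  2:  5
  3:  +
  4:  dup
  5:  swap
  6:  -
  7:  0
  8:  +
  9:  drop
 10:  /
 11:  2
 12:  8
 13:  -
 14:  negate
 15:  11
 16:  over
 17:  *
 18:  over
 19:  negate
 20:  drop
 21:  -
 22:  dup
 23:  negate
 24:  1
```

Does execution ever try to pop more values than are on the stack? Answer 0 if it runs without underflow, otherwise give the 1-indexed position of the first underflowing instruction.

10

11   -> [11]
5    -> [11, 5]
+    -> [16]
dup  -> [16, 16]
swap -> [16, 16]
-    -> [0]
0    -> [0, 0]
+    -> [0]
drop -> []
/  — needs 2 operands, stack has 0 → underflow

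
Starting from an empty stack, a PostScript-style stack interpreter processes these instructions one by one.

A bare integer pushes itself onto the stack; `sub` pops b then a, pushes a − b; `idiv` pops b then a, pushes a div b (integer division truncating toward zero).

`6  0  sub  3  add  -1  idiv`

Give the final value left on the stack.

6    : [6]
0    : [6, 0]
sub  : [6]
3    : [6, 3]
add  : [9]
-1   : [9, -1]
idiv : [-9]

-9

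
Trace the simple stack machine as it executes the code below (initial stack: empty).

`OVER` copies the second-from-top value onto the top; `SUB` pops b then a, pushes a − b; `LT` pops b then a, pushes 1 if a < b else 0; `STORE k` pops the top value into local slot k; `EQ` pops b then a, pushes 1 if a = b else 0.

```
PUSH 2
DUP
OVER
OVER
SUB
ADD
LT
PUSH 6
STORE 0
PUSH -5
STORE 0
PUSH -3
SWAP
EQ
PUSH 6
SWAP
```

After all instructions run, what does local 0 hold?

-5

PUSH 2   [2]
DUP      [2, 2]
OVER     [2, 2, 2]
OVER     [2, 2, 2, 2]
SUB      [2, 2, 0]
ADD      [2, 2]
LT       [0]
PUSH 6   [0, 6]
STORE 0  [0]
PUSH -5  [0, -5]
STORE 0  [0]
PUSH -3  [0, -3]
SWAP     [-3, 0]
EQ       [0]
PUSH 6   [0, 6]
SWAP     [6, 0]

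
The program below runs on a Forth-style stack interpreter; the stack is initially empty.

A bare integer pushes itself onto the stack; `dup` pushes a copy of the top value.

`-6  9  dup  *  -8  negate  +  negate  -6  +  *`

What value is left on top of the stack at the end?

570

-6     -> [-6]
9      -> [-6, 9]
dup    -> [-6, 9, 9]
*      -> [-6, 81]
-8     -> [-6, 81, -8]
negate -> [-6, 81, 8]
+      -> [-6, 89]
negate -> [-6, -89]
-6     -> [-6, -89, -6]
+      -> [-6, -95]
*      -> [570]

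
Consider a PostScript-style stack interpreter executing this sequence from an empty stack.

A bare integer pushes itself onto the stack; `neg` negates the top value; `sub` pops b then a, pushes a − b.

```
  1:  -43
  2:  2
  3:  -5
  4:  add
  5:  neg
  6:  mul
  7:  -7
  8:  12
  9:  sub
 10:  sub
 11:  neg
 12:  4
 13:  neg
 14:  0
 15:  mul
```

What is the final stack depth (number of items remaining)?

2

-43 → [-43]
2   → [-43, 2]
-5  → [-43, 2, -5]
add → [-43, -3]
neg → [-43, 3]
mul → [-129]
-7  → [-129, -7]
12  → [-129, -7, 12]
sub → [-129, -19]
sub → [-110]
neg → [110]
4   → [110, 4]
neg → [110, -4]
0   → [110, -4, 0]
mul → [110, 0]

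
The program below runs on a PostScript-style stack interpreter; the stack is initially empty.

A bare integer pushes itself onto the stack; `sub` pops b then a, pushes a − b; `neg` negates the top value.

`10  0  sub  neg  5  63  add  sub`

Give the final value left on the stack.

10  -> [10]
0   -> [10, 0]
sub -> [10]
neg -> [-10]
5   -> [-10, 5]
63  -> [-10, 5, 63]
add -> [-10, 68]
sub -> [-78]

-78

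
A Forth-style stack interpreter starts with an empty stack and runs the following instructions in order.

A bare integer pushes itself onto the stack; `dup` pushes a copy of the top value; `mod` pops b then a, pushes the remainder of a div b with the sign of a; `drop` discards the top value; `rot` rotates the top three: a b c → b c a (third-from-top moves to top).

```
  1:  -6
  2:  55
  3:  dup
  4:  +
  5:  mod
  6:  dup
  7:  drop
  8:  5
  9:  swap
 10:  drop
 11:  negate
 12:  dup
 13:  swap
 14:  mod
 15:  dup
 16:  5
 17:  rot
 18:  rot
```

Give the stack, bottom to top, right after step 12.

[-5, -5]

-6     → [-6]
55     → [-6, 55]
dup    → [-6, 55, 55]
+      → [-6, 110]
mod    → [-6]
dup    → [-6, -6]
drop   → [-6]
5      → [-6, 5]
swap   → [5, -6]
drop   → [5]
negate → [-5]
dup    → [-5, -5]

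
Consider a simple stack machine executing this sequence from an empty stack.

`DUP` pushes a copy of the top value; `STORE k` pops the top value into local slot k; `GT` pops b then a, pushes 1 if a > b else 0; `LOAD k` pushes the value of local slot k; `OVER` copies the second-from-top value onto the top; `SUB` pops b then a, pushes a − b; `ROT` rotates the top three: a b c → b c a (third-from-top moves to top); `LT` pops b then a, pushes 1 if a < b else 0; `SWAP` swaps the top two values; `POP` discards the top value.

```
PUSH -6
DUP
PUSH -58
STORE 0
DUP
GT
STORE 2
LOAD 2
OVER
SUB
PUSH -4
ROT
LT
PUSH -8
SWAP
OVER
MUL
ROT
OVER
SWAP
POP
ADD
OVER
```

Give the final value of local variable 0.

-58

PUSH -6  : [-6]
DUP      : [-6, -6]
PUSH -58 : [-6, -6, -58]
STORE 0  : [-6, -6]
DUP      : [-6, -6, -6]
GT       : [-6, 0]
STORE 2  : [-6]
LOAD 2   : [-6, 0]
OVER     : [-6, 0, -6]
SUB      : [-6, 6]
PUSH -4  : [-6, 6, -4]
ROT      : [6, -4, -6]
LT       : [6, 0]
PUSH -8  : [6, 0, -8]
SWAP     : [6, -8, 0]
OVER     : [6, -8, 0, -8]
MUL      : [6, -8, 0]
ROT      : [-8, 0, 6]
OVER     : [-8, 0, 6, 0]
SWAP     : [-8, 0, 0, 6]
POP      : [-8, 0, 0]
ADD      : [-8, 0]
OVER     : [-8, 0, -8]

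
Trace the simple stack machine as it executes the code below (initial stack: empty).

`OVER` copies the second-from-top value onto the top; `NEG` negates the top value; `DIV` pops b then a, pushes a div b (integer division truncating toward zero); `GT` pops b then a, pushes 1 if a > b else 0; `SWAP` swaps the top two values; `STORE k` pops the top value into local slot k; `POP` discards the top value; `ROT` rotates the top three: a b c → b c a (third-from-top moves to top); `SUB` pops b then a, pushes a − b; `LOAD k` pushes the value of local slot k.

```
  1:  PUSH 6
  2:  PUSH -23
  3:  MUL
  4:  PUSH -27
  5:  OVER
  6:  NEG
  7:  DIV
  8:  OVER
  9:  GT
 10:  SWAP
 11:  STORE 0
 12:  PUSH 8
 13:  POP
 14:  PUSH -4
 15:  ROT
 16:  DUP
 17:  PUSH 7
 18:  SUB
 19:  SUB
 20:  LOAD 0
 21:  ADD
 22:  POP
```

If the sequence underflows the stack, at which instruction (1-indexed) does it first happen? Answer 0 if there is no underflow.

15

PUSH 6    [6]
PUSH -23  [6, -23]
MUL       [-138]
PUSH -27  [-138, -27]
OVER      [-138, -27, -138]
NEG       [-138, -27, 138]
DIV       [-138, 0]
OVER      [-138, 0, -138]
GT        [-138, 1]
SWAP      [1, -138]
STORE 0   [1]
PUSH 8    [1, 8]
POP       [1]
PUSH -4   [1, -4]
ROT  — needs 3 operands, stack has 2 → underflow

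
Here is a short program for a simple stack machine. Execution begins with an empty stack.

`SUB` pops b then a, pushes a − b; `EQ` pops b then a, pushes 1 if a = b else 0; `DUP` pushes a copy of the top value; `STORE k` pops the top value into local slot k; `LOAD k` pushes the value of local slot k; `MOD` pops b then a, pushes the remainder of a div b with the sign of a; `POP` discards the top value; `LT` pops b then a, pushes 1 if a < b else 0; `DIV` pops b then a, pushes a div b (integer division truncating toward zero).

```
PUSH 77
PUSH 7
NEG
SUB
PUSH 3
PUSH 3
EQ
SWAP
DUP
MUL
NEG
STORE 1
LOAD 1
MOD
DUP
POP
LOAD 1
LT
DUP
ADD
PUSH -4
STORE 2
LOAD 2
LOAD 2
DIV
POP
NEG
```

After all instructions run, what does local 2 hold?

-4

PUSH 77 → [77]
PUSH 7  → [77, 7]
NEG     → [77, -7]
SUB     → [84]
PUSH 3  → [84, 3]
PUSH 3  → [84, 3, 3]
EQ      → [84, 1]
SWAP    → [1, 84]
DUP     → [1, 84, 84]
MUL     → [1, 7056]
NEG     → [1, -7056]
STORE 1 → [1]
LOAD 1  → [1, -7056]
MOD     → [1]
DUP     → [1, 1]
POP     → [1]
LOAD 1  → [1, -7056]
LT      → [0]
DUP     → [0, 0]
ADD     → [0]
PUSH -4 → [0, -4]
STORE 2 → [0]
LOAD 2  → [0, -4]
LOAD 2  → [0, -4, -4]
DIV     → [0, 1]
POP     → [0]
NEG     → [0]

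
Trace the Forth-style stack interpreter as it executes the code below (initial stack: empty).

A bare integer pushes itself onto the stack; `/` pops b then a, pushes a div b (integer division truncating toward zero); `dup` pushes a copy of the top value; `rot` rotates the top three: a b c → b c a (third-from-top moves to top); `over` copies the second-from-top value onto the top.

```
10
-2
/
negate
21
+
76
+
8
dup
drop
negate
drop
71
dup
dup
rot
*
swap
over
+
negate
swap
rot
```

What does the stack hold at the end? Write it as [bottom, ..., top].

10     -> 10
-2     -> 10 -2
/      -> -5
negate -> 5
21     -> 5 21
+      -> 26
76     -> 26 76
+      -> 102
8      -> 102 8
dup    -> 102 8 8
drop   -> 102 8
negate -> 102 -8
drop   -> 102
71     -> 102 71
dup    -> 102 71 71
dup    -> 102 71 71 71
rot    -> 102 71 71 71
*      -> 102 71 5041
swap   -> 102 5041 71
over   -> 102 5041 71 5041
+      -> 102 5041 5112
negate -> 102 5041 -5112
swap   -> 102 -5112 5041
rot    -> -5112 5041 102

[-5112, 5041, 102]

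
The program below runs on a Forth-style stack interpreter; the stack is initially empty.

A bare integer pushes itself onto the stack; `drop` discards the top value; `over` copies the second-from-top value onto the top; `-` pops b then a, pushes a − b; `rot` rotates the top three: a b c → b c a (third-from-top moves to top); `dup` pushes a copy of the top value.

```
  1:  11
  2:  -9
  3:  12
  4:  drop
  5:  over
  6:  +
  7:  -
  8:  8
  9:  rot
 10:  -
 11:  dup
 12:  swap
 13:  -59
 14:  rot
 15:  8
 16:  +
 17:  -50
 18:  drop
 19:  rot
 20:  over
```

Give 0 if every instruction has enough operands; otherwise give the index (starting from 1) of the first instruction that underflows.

9

11   : [11]
-9   : [11, -9]
12   : [11, -9, 12]
drop : [11, -9]
over : [11, -9, 11]
+    : [11, 2]
-    : [9]
8    : [9, 8]
rot  — needs 3 operands, stack has 2 → underflow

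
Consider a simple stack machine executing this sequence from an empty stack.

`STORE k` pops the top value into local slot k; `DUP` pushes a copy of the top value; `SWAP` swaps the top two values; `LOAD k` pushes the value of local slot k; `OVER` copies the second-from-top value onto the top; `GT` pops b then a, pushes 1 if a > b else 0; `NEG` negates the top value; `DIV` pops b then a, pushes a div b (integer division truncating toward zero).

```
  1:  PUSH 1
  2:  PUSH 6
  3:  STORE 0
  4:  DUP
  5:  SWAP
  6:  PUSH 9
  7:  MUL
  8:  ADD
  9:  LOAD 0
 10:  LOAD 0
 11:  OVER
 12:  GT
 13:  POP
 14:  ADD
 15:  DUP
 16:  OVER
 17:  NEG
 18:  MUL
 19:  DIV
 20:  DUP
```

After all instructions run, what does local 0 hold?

PUSH 1   [1]
PUSH 6   [1, 6]
STORE 0  [1]
DUP      [1, 1]
SWAP     [1, 1]
PUSH 9   [1, 1, 9]
MUL      [1, 9]
ADD      [10]
LOAD 0   [10, 6]
LOAD 0   [10, 6, 6]
OVER     [10, 6, 6, 6]
GT       [10, 6, 0]
POP      [10, 6]
ADD      [16]
DUP      [16, 16]
OVER     [16, 16, 16]
NEG      [16, 16, -16]
MUL      [16, -256]
DIV      [0]
DUP      [0, 0]

6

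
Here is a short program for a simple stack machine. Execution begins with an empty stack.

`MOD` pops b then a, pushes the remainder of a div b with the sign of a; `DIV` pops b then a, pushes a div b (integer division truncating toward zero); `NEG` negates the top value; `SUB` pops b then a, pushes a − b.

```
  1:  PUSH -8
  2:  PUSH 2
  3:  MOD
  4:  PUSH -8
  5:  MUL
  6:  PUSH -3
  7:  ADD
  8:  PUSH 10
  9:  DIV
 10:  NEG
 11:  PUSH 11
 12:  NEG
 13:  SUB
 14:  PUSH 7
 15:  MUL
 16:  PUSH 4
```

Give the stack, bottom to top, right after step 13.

[11]

PUSH -8 → -8
PUSH 2  → -8 2
MOD     → 0
PUSH -8 → 0 -8
MUL     → 0
PUSH -3 → 0 -3
ADD     → -3
PUSH 10 → -3 10
DIV     → 0
NEG     → 0
PUSH 11 → 0 11
NEG     → 0 -11
SUB     → 11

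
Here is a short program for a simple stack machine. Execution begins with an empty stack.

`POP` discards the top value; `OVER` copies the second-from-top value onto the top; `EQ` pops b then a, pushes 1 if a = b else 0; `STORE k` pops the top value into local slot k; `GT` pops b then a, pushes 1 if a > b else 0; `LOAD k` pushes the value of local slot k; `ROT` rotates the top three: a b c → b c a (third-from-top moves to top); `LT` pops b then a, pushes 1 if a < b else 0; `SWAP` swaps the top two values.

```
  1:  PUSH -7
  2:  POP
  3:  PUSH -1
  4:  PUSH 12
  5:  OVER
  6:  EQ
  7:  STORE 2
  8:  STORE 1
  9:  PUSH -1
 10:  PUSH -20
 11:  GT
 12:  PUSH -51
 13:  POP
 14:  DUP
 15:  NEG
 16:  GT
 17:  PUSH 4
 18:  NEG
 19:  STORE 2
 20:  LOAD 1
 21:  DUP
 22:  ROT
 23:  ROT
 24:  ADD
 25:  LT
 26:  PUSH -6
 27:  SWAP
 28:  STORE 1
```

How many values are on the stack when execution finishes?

PUSH -7   [-7]
POP       []
PUSH -1   [-1]
PUSH 12   [-1, 12]
OVER      [-1, 12, -1]
EQ        [-1, 0]
STORE 2   [-1]
STORE 1   []
PUSH -1   [-1]
PUSH -20  [-1, -20]
GT        [1]
PUSH -51  [1, -51]
POP       [1]
DUP       [1, 1]
NEG       [1, -1]
GT        [1]
PUSH 4    [1, 4]
NEG       [1, -4]
STORE 2   [1]
LOAD 1    [1, -1]
DUP       [1, -1, -1]
ROT       [-1, -1, 1]
ROT       [-1, 1, -1]
ADD       [-1, 0]
LT        [1]
PUSH -6   [1, -6]
SWAP      [-6, 1]
STORE 1   [-6]

1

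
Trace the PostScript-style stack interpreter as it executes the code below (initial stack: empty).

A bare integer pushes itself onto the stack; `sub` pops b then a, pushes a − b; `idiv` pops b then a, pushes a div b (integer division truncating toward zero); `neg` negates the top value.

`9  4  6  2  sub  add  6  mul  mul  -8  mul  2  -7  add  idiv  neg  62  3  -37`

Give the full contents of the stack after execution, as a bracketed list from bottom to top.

9    → [9]
4    → [9, 4]
6    → [9, 4, 6]
2    → [9, 4, 6, 2]
sub  → [9, 4, 4]
add  → [9, 8]
6    → [9, 8, 6]
mul  → [9, 48]
mul  → [432]
-8   → [432, -8]
mul  → [-3456]
2    → [-3456, 2]
-7   → [-3456, 2, -7]
add  → [-3456, -5]
idiv → [691]
neg  → [-691]
62   → [-691, 62]
3    → [-691, 62, 3]
-37  → [-691, 62, 3, -37]

[-691, 62, 3, -37]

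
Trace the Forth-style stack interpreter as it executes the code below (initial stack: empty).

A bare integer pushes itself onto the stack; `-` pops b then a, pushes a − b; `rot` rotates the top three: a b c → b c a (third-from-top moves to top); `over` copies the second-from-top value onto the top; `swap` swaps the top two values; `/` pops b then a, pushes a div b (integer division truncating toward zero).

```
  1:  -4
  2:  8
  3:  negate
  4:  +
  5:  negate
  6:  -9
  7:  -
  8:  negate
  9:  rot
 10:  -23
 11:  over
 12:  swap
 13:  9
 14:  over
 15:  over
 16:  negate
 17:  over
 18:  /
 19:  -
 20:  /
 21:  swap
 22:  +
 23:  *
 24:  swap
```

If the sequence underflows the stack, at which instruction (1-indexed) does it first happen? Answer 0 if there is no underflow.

9

-4      [-4]
8       [-4, 8]
negate  [-4, -8]
+       [-12]
negate  [12]
-9      [12, -9]
-       [21]
negate  [-21]
rot  — needs 3 operands, stack has 1 → underflow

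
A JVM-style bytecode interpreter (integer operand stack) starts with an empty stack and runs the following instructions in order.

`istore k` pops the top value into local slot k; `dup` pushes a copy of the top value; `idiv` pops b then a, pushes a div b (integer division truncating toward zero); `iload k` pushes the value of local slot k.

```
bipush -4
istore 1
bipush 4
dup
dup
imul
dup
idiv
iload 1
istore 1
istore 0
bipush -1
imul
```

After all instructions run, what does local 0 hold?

bipush -4 → [-4]
istore 1  → []
bipush 4  → [4]
dup       → [4, 4]
dup       → [4, 4, 4]
imul      → [4, 16]
dup       → [4, 16, 16]
idiv      → [4, 1]
iload 1   → [4, 1, -4]
istore 1  → [4, 1]
istore 0  → [4]
bipush -1 → [4, -1]
imul      → [-4]

1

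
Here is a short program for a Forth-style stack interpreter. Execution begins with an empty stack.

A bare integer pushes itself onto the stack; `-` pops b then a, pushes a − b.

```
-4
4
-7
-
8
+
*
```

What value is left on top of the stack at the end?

-76

-4 -> [-4]
4  -> [-4, 4]
-7 -> [-4, 4, -7]
-  -> [-4, 11]
8  -> [-4, 11, 8]
+  -> [-4, 19]
*  -> [-76]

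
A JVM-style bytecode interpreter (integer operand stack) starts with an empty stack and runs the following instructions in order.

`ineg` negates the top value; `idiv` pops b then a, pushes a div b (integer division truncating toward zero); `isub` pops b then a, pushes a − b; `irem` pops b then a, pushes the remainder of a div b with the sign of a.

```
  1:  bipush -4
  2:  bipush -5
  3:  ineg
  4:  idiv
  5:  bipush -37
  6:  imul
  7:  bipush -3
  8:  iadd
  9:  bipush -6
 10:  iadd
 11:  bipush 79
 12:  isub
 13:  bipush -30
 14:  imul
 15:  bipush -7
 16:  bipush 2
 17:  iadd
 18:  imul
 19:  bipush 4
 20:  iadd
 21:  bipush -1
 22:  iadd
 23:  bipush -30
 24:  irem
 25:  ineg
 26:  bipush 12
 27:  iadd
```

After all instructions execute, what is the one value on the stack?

39

bipush -4   -4
bipush -5   -4 -5
ineg        -4 5
idiv        0
bipush -37  0 -37
imul        0
bipush -3   0 -3
iadd        -3
bipush -6   -3 -6
iadd        -9
bipush 79   -9 79
isub        -88
bipush -30  -88 -30
imul        2640
bipush -7   2640 -7
bipush 2    2640 -7 2
iadd        2640 -5
imul        -13200
bipush 4    -13200 4
iadd        -13196
bipush -1   -13196 -1
iadd        -13197
bipush -30  -13197 -30
irem        -27
ineg        27
bipush 12   27 12
iadd        39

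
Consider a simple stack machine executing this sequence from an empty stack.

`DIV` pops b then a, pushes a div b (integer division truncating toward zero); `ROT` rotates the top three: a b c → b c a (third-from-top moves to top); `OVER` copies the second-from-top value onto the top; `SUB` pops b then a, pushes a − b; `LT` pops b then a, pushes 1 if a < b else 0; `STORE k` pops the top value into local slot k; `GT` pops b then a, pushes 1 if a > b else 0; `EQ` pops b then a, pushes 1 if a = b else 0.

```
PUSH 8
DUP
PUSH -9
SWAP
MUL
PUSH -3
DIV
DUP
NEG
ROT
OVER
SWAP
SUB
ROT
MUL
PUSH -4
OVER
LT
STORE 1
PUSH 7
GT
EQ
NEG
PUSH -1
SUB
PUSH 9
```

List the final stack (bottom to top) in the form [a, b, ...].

[1, 9]

PUSH 8  : [8]
DUP     : [8, 8]
PUSH -9 : [8, 8, -9]
SWAP    : [8, -9, 8]
MUL     : [8, -72]
PUSH -3 : [8, -72, -3]
DIV     : [8, 24]
DUP     : [8, 24, 24]
NEG     : [8, 24, -24]
ROT     : [24, -24, 8]
OVER    : [24, -24, 8, -24]
SWAP    : [24, -24, -24, 8]
SUB     : [24, -24, -32]
ROT     : [-24, -32, 24]
MUL     : [-24, -768]
PUSH -4 : [-24, -768, -4]
OVER    : [-24, -768, -4, -768]
LT      : [-24, -768, 0]
STORE 1 : [-24, -768]
PUSH 7  : [-24, -768, 7]
GT      : [-24, 0]
EQ      : [0]
NEG     : [0]
PUSH -1 : [0, -1]
SUB     : [1]
PUSH 9  : [1, 9]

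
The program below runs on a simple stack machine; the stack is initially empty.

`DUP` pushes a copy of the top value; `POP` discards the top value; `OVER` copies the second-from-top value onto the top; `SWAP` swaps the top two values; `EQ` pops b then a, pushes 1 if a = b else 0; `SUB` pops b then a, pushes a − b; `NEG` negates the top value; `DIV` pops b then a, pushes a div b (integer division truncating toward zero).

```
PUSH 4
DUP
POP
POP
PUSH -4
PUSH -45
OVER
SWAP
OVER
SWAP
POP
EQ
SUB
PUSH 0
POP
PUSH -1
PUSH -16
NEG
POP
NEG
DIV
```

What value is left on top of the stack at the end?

PUSH 4   → [4]
DUP      → [4, 4]
POP      → [4]
POP      → []
PUSH -4  → [-4]
PUSH -45 → [-4, -45]
OVER     → [-4, -45, -4]
SWAP     → [-4, -4, -45]
OVER     → [-4, -4, -45, -4]
SWAP     → [-4, -4, -4, -45]
POP      → [-4, -4, -4]
EQ       → [-4, 1]
SUB      → [-5]
PUSH 0   → [-5, 0]
POP      → [-5]
PUSH -1  → [-5, -1]
PUSH -16 → [-5, -1, -16]
NEG      → [-5, -1, 16]
POP      → [-5, -1]
NEG      → [-5, 1]
DIV      → [-5]

-5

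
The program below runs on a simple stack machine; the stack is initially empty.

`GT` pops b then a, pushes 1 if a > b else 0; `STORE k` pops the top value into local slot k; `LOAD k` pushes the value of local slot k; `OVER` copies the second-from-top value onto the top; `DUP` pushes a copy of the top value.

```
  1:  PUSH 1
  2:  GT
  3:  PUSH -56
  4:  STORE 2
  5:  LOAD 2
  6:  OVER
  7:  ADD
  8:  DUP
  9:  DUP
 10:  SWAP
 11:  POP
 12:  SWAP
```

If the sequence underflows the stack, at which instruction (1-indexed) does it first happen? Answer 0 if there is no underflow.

PUSH 1  [1]
GT  — needs 2 operands, stack has 1 → underflow

2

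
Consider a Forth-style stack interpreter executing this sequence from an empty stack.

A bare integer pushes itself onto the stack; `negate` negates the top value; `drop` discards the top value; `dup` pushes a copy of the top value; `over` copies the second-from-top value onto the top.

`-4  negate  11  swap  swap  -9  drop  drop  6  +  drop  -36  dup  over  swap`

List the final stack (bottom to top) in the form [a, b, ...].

-4      [-4]
negate  [4]
11      [4, 11]
swap    [11, 4]
swap    [4, 11]
-9      [4, 11, -9]
drop    [4, 11]
drop    [4]
6       [4, 6]
+       [10]
drop    []
-36     [-36]
dup     [-36, -36]
over    [-36, -36, -36]
swap    [-36, -36, -36]

[-36, -36, -36]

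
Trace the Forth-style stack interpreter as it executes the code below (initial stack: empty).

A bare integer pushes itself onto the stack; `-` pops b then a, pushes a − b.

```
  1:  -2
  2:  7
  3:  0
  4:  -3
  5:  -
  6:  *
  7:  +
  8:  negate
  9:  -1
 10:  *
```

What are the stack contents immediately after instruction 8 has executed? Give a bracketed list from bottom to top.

[-19]

-2      [-2]
7       [-2, 7]
0       [-2, 7, 0]
-3      [-2, 7, 0, -3]
-       [-2, 7, 3]
*       [-2, 21]
+       [19]
negate  [-19]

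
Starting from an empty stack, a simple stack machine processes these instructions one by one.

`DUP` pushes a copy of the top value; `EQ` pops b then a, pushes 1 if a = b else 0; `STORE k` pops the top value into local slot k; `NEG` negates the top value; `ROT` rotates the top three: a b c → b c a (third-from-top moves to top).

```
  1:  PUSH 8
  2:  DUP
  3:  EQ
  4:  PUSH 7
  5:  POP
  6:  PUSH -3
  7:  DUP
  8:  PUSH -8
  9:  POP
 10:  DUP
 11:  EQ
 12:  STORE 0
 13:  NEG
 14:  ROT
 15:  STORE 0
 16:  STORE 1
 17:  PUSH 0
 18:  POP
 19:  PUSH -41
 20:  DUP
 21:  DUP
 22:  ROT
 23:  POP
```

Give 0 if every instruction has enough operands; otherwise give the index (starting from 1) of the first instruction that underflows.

14

PUSH 8  → [8]
DUP     → [8, 8]
EQ      → [1]
PUSH 7  → [1, 7]
POP     → [1]
PUSH -3 → [1, -3]
DUP     → [1, -3, -3]
PUSH -8 → [1, -3, -3, -8]
POP     → [1, -3, -3]
DUP     → [1, -3, -3, -3]
EQ      → [1, -3, 1]
STORE 0 → [1, -3]
NEG     → [1, 3]
ROT  — needs 3 operands, stack has 2 → underflow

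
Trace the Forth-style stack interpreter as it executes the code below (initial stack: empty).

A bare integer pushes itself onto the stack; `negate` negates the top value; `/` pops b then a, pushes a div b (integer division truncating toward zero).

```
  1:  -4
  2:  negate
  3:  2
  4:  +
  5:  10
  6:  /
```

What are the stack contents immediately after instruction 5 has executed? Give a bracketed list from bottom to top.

[6, 10]

-4     → [-4]
negate → [4]
2      → [4, 2]
+      → [6]
10     → [6, 10]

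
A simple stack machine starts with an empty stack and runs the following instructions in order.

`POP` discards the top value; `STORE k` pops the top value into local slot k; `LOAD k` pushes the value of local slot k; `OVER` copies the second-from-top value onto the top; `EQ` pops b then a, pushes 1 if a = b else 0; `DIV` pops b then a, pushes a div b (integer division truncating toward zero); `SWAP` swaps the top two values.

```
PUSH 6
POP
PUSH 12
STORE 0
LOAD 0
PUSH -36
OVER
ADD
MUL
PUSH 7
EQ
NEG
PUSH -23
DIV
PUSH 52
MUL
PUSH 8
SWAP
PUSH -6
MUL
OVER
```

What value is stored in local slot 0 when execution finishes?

12

PUSH 6    6
POP       (empty)
PUSH 12   12
STORE 0   (empty)
LOAD 0    12
PUSH -36  12 -36
OVER      12 -36 12
ADD       12 -24
MUL       -288
PUSH 7    -288 7
EQ        0
NEG       0
PUSH -23  0 -23
DIV       0
PUSH 52   0 52
MUL       0
PUSH 8    0 8
SWAP      8 0
PUSH -6   8 0 -6
MUL       8 0
OVER      8 0 8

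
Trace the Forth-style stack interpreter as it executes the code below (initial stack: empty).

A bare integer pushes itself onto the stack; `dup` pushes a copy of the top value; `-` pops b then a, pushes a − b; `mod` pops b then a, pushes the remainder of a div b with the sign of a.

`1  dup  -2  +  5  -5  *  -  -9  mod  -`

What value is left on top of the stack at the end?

1   -> 1
dup -> 1 1
-2  -> 1 1 -2
+   -> 1 -1
5   -> 1 -1 5
-5  -> 1 -1 5 -5
*   -> 1 -1 -25
-   -> 1 24
-9  -> 1 24 -9
mod -> 1 6
-   -> -5

-5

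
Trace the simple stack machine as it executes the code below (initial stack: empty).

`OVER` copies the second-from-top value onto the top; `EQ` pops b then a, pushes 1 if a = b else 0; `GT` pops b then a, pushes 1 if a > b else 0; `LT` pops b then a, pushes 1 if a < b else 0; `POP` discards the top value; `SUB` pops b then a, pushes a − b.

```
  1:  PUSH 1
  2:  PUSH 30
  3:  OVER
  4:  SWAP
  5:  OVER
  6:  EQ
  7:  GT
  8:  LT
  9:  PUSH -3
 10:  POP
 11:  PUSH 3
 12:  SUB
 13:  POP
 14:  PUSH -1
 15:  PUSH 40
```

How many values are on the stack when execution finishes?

PUSH 1  : [1]
PUSH 30 : [1, 30]
OVER    : [1, 30, 1]
SWAP    : [1, 1, 30]
OVER    : [1, 1, 30, 1]
EQ      : [1, 1, 0]
GT      : [1, 1]
LT      : [0]
PUSH -3 : [0, -3]
POP     : [0]
PUSH 3  : [0, 3]
SUB     : [-3]
POP     : []
PUSH -1 : [-1]
PUSH 40 : [-1, 40]

2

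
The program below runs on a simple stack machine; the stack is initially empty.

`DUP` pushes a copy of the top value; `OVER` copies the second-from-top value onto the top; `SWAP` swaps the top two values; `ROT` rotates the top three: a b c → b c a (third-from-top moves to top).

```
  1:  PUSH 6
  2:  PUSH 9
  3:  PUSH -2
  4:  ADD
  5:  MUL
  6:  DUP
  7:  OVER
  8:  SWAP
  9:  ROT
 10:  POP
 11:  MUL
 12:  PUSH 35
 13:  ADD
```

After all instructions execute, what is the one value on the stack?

1799

PUSH 6   [6]
PUSH 9   [6, 9]
PUSH -2  [6, 9, -2]
ADD      [6, 7]
MUL      [42]
DUP      [42, 42]
OVER     [42, 42, 42]
SWAP     [42, 42, 42]
ROT      [42, 42, 42]
POP      [42, 42]
MUL      [1764]
PUSH 35  [1764, 35]
ADD      [1799]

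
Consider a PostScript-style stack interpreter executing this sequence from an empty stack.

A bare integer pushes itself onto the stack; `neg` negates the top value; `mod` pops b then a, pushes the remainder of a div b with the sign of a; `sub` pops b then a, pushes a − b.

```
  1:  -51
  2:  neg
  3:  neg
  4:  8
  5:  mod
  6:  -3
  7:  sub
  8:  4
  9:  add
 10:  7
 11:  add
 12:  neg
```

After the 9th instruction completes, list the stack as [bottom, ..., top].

-51 -> [-51]
neg -> [51]
neg -> [-51]
8   -> [-51, 8]
mod -> [-3]
-3  -> [-3, -3]
sub -> [0]
4   -> [0, 4]
add -> [4]

[4]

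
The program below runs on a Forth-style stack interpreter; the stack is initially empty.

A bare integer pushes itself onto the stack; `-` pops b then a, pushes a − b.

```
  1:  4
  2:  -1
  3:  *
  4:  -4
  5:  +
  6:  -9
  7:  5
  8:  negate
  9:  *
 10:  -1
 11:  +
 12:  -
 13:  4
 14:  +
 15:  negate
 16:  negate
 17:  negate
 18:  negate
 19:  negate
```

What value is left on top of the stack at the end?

4      -> 4
-1     -> 4 -1
*      -> -4
-4     -> -4 -4
+      -> -8
-9     -> -8 -9
5      -> -8 -9 5
negate -> -8 -9 -5
*      -> -8 45
-1     -> -8 45 -1
+      -> -8 44
-      -> -52
4      -> -52 4
+      -> -48
negate -> 48
negate -> -48
negate -> 48
negate -> -48
negate -> 48

48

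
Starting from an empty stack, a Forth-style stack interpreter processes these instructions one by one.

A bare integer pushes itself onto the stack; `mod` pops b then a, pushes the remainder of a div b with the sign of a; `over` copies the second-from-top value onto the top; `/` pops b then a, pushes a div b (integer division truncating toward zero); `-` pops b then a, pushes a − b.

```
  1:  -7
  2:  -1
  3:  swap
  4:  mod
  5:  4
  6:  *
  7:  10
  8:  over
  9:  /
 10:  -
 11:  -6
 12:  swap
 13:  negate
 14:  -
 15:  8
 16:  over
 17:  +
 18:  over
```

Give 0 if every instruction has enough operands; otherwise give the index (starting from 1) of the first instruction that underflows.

0

-7     -> [-7]
-1     -> [-7, -1]
swap   -> [-1, -7]
mod    -> [-1]
4      -> [-1, 4]
*      -> [-4]
10     -> [-4, 10]
over   -> [-4, 10, -4]
/      -> [-4, -2]
-      -> [-2]
-6     -> [-2, -6]
swap   -> [-6, -2]
negate -> [-6, 2]
-      -> [-8]
8      -> [-8, 8]
over   -> [-8, 8, -8]
+      -> [-8, 0]
over   -> [-8, 0, -8]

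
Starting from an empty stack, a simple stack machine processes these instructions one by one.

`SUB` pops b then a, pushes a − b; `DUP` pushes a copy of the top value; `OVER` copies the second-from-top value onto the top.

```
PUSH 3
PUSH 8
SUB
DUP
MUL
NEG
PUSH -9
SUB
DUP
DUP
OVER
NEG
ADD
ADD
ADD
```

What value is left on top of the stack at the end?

-32

PUSH 3  -> [3]
PUSH 8  -> [3, 8]
SUB     -> [-5]
DUP     -> [-5, -5]
MUL     -> [25]
NEG     -> [-25]
PUSH -9 -> [-25, -9]
SUB     -> [-16]
DUP     -> [-16, -16]
DUP     -> [-16, -16, -16]
OVER    -> [-16, -16, -16, -16]
NEG     -> [-16, -16, -16, 16]
ADD     -> [-16, -16, 0]
ADD     -> [-16, -16]
ADD     -> [-32]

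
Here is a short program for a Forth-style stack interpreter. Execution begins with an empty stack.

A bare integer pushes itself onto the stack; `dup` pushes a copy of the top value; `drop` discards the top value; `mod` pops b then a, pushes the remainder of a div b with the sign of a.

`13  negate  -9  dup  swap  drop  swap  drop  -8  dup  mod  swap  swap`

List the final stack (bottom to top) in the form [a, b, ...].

13     → 13
negate → -13
-9     → -13 -9
dup    → -13 -9 -9
swap   → -13 -9 -9
drop   → -13 -9
swap   → -9 -13
drop   → -9
-8     → -9 -8
dup    → -9 -8 -8
mod    → -9 0
swap   → 0 -9
swap   → -9 0

[-9, 0]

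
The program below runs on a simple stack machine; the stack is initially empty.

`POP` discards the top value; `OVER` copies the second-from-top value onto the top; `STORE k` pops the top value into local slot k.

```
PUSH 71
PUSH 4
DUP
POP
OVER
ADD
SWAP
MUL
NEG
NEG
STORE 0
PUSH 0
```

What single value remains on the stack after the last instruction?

0

PUSH 71  [71]
PUSH 4   [71, 4]
DUP      [71, 4, 4]
POP      [71, 4]
OVER     [71, 4, 71]
ADD      [71, 75]
SWAP     [75, 71]
MUL      [5325]
NEG      [-5325]
NEG      [5325]
STORE 0  []
PUSH 0   [0]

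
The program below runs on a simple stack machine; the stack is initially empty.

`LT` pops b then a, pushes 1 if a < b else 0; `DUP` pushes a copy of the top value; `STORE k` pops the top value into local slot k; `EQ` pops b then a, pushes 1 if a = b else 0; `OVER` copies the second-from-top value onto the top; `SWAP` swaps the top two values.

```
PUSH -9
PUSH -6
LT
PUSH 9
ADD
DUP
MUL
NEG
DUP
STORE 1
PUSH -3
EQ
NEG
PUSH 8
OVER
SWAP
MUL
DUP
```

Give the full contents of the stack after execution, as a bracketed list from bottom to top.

[0, 0, 0]

PUSH -9  -9
PUSH -6  -9 -6
LT       1
PUSH 9   1 9
ADD      10
DUP      10 10
MUL      100
NEG      -100
DUP      -100 -100
STORE 1  -100
PUSH -3  -100 -3
EQ       0
NEG      0
PUSH 8   0 8
OVER     0 8 0
SWAP     0 0 8
MUL      0 0
DUP      0 0 0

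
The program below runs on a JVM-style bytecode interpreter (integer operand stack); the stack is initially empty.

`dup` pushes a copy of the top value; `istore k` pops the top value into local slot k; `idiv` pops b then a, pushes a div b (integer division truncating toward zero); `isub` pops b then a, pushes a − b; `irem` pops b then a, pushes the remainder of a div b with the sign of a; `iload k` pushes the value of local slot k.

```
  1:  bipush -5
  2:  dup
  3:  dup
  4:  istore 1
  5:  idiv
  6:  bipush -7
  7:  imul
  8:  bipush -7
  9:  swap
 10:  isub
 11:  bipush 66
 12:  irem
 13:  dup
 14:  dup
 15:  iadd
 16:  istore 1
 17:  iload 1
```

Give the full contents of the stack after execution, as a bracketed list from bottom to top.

[0, 0]

bipush -5 -> [-5]
dup       -> [-5, -5]
dup       -> [-5, -5, -5]
istore 1  -> [-5, -5]
idiv      -> [1]
bipush -7 -> [1, -7]
imul      -> [-7]
bipush -7 -> [-7, -7]
swap      -> [-7, -7]
isub      -> [0]
bipush 66 -> [0, 66]
irem      -> [0]
dup       -> [0, 0]
dup       -> [0, 0, 0]
iadd      -> [0, 0]
istore 1  -> [0]
iload 1   -> [0, 0]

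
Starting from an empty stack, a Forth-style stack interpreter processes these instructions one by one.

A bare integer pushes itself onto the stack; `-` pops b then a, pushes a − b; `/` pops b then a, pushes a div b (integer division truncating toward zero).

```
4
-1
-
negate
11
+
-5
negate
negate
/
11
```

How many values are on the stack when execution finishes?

2

4      : [4]
-1     : [4, -1]
-      : [5]
negate : [-5]
11     : [-5, 11]
+      : [6]
-5     : [6, -5]
negate : [6, 5]
negate : [6, -5]
/      : [-1]
11     : [-1, 11]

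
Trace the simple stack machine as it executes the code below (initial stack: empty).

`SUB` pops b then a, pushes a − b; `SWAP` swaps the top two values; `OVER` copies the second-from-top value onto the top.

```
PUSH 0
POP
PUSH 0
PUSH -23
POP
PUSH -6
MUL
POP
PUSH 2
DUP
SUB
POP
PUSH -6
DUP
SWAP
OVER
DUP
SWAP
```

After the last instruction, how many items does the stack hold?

4

PUSH 0   : [0]
POP      : []
PUSH 0   : [0]
PUSH -23 : [0, -23]
POP      : [0]
PUSH -6  : [0, -6]
MUL      : [0]
POP      : []
PUSH 2   : [2]
DUP      : [2, 2]
SUB      : [0]
POP      : []
PUSH -6  : [-6]
DUP      : [-6, -6]
SWAP     : [-6, -6]
OVER     : [-6, -6, -6]
DUP      : [-6, -6, -6, -6]
SWAP     : [-6, -6, -6, -6]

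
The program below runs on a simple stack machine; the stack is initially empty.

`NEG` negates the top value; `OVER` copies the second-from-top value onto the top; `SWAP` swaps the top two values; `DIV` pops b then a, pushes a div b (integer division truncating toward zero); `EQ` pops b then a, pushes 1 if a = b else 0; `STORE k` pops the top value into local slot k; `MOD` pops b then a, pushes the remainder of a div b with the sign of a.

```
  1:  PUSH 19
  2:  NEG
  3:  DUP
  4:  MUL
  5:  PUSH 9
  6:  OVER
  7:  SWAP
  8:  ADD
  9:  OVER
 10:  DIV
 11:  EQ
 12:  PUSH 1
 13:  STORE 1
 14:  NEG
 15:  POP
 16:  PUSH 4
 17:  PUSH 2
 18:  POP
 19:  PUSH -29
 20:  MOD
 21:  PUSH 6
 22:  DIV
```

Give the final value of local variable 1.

1

PUSH 19  → [19]
NEG      → [-19]
DUP      → [-19, -19]
MUL      → [361]
PUSH 9   → [361, 9]
OVER     → [361, 9, 361]
SWAP     → [361, 361, 9]
ADD      → [361, 370]
OVER     → [361, 370, 361]
DIV      → [361, 1]
EQ       → [0]
PUSH 1   → [0, 1]
STORE 1  → [0]
NEG      → [0]
POP      → []
PUSH 4   → [4]
PUSH 2   → [4, 2]
POP      → [4]
PUSH -29 → [4, -29]
MOD      → [4]
PUSH 6   → [4, 6]
DIV      → [0]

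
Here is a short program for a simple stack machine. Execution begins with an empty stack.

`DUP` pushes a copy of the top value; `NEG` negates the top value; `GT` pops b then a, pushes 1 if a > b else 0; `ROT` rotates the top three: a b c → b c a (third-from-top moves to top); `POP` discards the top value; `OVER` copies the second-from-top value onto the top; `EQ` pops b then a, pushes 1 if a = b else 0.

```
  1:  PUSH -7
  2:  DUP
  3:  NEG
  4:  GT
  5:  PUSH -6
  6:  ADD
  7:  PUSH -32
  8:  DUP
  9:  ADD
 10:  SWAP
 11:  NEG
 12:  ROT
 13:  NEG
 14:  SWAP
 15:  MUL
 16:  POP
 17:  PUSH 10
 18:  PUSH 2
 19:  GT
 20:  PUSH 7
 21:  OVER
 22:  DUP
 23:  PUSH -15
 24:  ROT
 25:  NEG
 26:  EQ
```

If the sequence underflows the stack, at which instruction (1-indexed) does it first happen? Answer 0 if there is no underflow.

PUSH -7  -> [-7]
DUP      -> [-7, -7]
NEG      -> [-7, 7]
GT       -> [0]
PUSH -6  -> [0, -6]
ADD      -> [-6]
PUSH -32 -> [-6, -32]
DUP      -> [-6, -32, -32]
ADD      -> [-6, -64]
SWAP     -> [-64, -6]
NEG      -> [-64, 6]
ROT  — needs 3 operands, stack has 2 → underflow

12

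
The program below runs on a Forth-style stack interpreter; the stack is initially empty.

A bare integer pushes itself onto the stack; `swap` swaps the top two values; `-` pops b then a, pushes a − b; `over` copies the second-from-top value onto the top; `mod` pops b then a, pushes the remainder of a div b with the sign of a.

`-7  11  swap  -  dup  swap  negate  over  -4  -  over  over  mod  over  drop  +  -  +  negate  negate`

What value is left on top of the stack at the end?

-4

-7     : [-7]
11     : [-7, 11]
swap   : [11, -7]
-      : [18]
dup    : [18, 18]
swap   : [18, 18]
negate : [18, -18]
over   : [18, -18, 18]
-4     : [18, -18, 18, -4]
-      : [18, -18, 22]
over   : [18, -18, 22, -18]
over   : [18, -18, 22, -18, 22]
mod    : [18, -18, 22, -18]
over   : [18, -18, 22, -18, 22]
drop   : [18, -18, 22, -18]
+      : [18, -18, 4]
-      : [18, -22]
+      : [-4]
negate : [4]
negate : [-4]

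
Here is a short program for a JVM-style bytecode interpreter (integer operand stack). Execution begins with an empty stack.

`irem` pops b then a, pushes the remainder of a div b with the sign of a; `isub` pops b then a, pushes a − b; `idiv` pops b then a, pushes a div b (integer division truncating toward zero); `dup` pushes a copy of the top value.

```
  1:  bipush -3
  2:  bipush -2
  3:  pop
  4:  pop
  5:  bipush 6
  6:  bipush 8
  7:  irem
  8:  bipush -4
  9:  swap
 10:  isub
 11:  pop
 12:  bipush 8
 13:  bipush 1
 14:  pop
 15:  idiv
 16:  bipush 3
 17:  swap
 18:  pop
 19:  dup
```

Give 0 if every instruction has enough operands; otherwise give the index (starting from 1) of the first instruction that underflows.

15

bipush -3 → [-3]
bipush -2 → [-3, -2]
pop       → [-3]
pop       → []
bipush 6  → [6]
bipush 8  → [6, 8]
irem      → [6]
bipush -4 → [6, -4]
swap      → [-4, 6]
isub      → [-10]
pop       → []
bipush 8  → [8]
bipush 1  → [8, 1]
pop       → [8]
idiv  — needs 2 operands, stack has 1 → underflow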